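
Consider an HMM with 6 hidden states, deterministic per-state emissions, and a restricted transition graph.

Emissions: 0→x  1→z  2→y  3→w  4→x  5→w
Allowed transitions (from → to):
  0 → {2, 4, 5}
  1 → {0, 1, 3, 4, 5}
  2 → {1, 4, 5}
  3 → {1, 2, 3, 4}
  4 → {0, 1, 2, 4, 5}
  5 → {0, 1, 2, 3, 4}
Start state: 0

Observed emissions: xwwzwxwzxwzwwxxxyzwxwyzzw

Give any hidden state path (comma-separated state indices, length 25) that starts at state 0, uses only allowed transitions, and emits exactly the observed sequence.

  pos 0: x in {0,4}, choose 0; start
  pos 1: w in {3,5}, choose 5; 0->5 ok
  pos 2: w in {3,5}, choose 3; 5->3 ok
  pos 3: z in {1}, choose 1; 3->1 ok
  pos 4: w in {3,5}, choose 5; 1->5 ok
  pos 5: x in {0,4}, choose 0; 5->0 ok
  pos 6: w in {3,5}, choose 5; 0->5 ok
  pos 7: z in {1}, choose 1; 5->1 ok
  pos 8: x in {0,4}, choose 0; 1->0 ok
  pos 9: w in {3,5}, choose 5; 0->5 ok
  pos 10: z in {1}, choose 1; 5->1 ok
  pos 11: w in {3,5}, choose 5; 1->5 ok
  pos 12: w in {3,5}, choose 3; 5->3 ok
  pos 13: x in {0,4}, choose 4; 3->4 ok
  pos 14: x in {0,4}, choose 0; 4->0 ok
  pos 15: x in {0,4}, choose 4; 0->4 ok
  pos 16: y in {2}, choose 2; 4->2 ok
  pos 17: z in {1}, choose 1; 2->1 ok
  pos 18: w in {3,5}, choose 5; 1->5 ok
  pos 19: x in {0,4}, choose 0; 5->0 ok
  pos 20: w in {3,5}, choose 5; 0->5 ok
  pos 21: y in {2}, choose 2; 5->2 ok
  pos 22: z in {1}, choose 1; 2->1 ok
  pos 23: z in {1}, choose 1; 1->1 ok
  pos 24: w in {3,5}, choose 3; 1->3 ok

0,5,3,1,5,0,5,1,0,5,1,5,3,4,0,4,2,1,5,0,5,2,1,1,3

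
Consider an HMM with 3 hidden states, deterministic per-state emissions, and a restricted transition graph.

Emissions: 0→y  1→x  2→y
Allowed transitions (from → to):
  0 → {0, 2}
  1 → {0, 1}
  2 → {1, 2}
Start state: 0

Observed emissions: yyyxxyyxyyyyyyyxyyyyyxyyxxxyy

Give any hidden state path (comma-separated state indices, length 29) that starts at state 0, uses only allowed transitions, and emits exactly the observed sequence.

  0: obs=y cand={0,2} pick 0 [start]
  1: obs=y cand={0,2} pick 0 [0->0 ok]
  2: obs=y cand={0,2} pick 2 [0->2 ok]
  3: obs=x cand={1} pick 1 [2->1 ok]
  4: obs=x cand={1} pick 1 [1->1 ok]
  5: obs=y cand={0,2} pick 0 [1->0 ok]
  6: obs=y cand={0,2} pick 2 [0->2 ok]
  7: obs=x cand={1} pick 1 [2->1 ok]
  8: obs=y cand={0,2} pick 0 [1->0 ok]
  9: obs=y cand={0,2} pick 0 [0->0 ok]
  10: obs=y cand={0,2} pick 0 [0->0 ok]
  11: obs=y cand={0,2} pick 2 [0->2 ok]
  12: obs=y cand={0,2} pick 2 [2->2 ok]
  13: obs=y cand={0,2} pick 2 [2->2 ok]
  14: obs=y cand={0,2} pick 2 [2->2 ok]
  15: obs=x cand={1} pick 1 [2->1 ok]
  16: obs=y cand={0,2} pick 0 [1->0 ok]
  17: obs=y cand={0,2} pick 2 [0->2 ok]
  18: obs=y cand={0,2} pick 2 [2->2 ok]
  19: obs=y cand={0,2} pick 2 [2->2 ok]
  20: obs=y cand={0,2} pick 2 [2->2 ok]
  21: obs=x cand={1} pick 1 [2->1 ok]
  22: obs=y cand={0,2} pick 0 [1->0 ok]
  23: obs=y cand={0,2} pick 2 [0->2 ok]
  24: obs=x cand={1} pick 1 [2->1 ok]
  25: obs=x cand={1} pick 1 [1->1 ok]
  26: obs=x cand={1} pick 1 [1->1 ok]
  27: obs=y cand={0,2} pick 0 [1->0 ok]
  28: obs=y cand={0,2} pick 0 [0->0 ok]

0,0,2,1,1,0,2,1,0,0,0,2,2,2,2,1,0,2,2,2,2,1,0,2,1,1,1,0,0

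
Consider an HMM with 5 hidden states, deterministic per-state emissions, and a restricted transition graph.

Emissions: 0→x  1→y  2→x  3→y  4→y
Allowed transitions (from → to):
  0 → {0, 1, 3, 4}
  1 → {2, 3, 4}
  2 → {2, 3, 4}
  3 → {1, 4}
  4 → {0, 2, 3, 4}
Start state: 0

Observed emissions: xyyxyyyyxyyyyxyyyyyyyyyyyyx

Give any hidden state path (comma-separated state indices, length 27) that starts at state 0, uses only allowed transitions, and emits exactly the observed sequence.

0,3,1,2,4,4,3,4,2,3,4,3,4,0,1,3,1,4,3,1,3,4,3,1,3,1,2

  [0] x  {0,2}  => 0  start
  [1] y  {1,3,4}  => 3  0->3 ok
  [2] y  {1,3,4}  => 1  3->1 ok
  [3] x  {0,2}  => 2  1->2 ok
  [4] y  {1,3,4}  => 4  2->4 ok
  [5] y  {1,3,4}  => 4  4->4 ok
  [6] y  {1,3,4}  => 3  4->3 ok
  [7] y  {1,3,4}  => 4  3->4 ok
  [8] x  {0,2}  => 2  4->2 ok
  [9] y  {1,3,4}  => 3  2->3 ok
  [10] y  {1,3,4}  => 4  3->4 ok
  [11] y  {1,3,4}  => 3  4->3 ok
  [12] y  {1,3,4}  => 4  3->4 ok
  [13] x  {0,2}  => 0  4->0 ok
  [14] y  {1,3,4}  => 1  0->1 ok
  [15] y  {1,3,4}  => 3  1->3 ok
  [16] y  {1,3,4}  => 1  3->1 ok
  [17] y  {1,3,4}  => 4  1->4 ok
  [18] y  {1,3,4}  => 3  4->3 ok
  [19] y  {1,3,4}  => 1  3->1 ok
  [20] y  {1,3,4}  => 3  1->3 ok
  [21] y  {1,3,4}  => 4  3->4 ok
  [22] y  {1,3,4}  => 3  4->3 ok
  [23] y  {1,3,4}  => 1  3->1 ok
  [24] y  {1,3,4}  => 3  1->3 ok
  [25] y  {1,3,4}  => 1  3->1 ok
  [26] x  {0,2}  => 2  1->2 ok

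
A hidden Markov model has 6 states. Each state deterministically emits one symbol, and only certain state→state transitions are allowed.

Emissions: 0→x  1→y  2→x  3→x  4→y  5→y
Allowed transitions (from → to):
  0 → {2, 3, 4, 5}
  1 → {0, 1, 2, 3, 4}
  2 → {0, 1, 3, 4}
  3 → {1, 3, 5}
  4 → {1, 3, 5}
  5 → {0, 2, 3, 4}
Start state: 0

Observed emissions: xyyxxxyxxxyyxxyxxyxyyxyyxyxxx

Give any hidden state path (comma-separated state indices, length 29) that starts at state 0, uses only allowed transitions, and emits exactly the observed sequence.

  t0 'x' -> {0,2,3}, take 0 (start)
  t1 'y' -> {1,4,5}, take 4 (0->4 ok)
  t2 'y' -> {1,4,5}, take 1 (4->1 ok)
  t3 'x' -> {0,2,3}, take 3 (1->3 ok)
  t4 'x' -> {0,2,3}, take 3 (3->3 ok)
  t5 'x' -> {0,2,3}, take 3 (3->3 ok)
  t6 'y' -> {1,4,5}, take 1 (3->1 ok)
  t7 'x' -> {0,2,3}, take 3 (1->3 ok)
  t8 'x' -> {0,2,3}, take 3 (3->3 ok)
  t9 'x' -> {0,2,3}, take 3 (3->3 ok)
  t10 'y' -> {1,4,5}, take 1 (3->1 ok)
  t11 'y' -> {1,4,5}, take 4 (1->4 ok)
  t12 'x' -> {0,2,3}, take 3 (4->3 ok)
  t13 'x' -> {0,2,3}, take 3 (3->3 ok)
  t14 'y' -> {1,4,5}, take 1 (3->1 ok)
  t15 'x' -> {0,2,3}, take 3 (1->3 ok)
  t16 'x' -> {0,2,3}, take 3 (3->3 ok)
  t17 'y' -> {1,4,5}, take 1 (3->1 ok)
  t18 'x' -> {0,2,3}, take 2 (1->2 ok)
  t19 'y' -> {1,4,5}, take 4 (2->4 ok)
  t20 'y' -> {1,4,5}, take 5 (4->5 ok)
  t21 'x' -> {0,2,3}, take 2 (5->2 ok)
  t22 'y' -> {1,4,5}, take 1 (2->1 ok)
  t23 'y' -> {1,4,5}, take 4 (1->4 ok)
  t24 'x' -> {0,2,3}, take 3 (4->3 ok)
  t25 'y' -> {1,4,5}, take 5 (3->5 ok)
  t26 'x' -> {0,2,3}, take 0 (5->0 ok)
  t27 'x' -> {0,2,3}, take 3 (0->3 ok)
  t28 'x' -> {0,2,3}, take 3 (3->3 ok)

0,4,1,3,3,3,1,3,3,3,1,4,3,3,1,3,3,1,2,4,5,2,1,4,3,5,0,3,3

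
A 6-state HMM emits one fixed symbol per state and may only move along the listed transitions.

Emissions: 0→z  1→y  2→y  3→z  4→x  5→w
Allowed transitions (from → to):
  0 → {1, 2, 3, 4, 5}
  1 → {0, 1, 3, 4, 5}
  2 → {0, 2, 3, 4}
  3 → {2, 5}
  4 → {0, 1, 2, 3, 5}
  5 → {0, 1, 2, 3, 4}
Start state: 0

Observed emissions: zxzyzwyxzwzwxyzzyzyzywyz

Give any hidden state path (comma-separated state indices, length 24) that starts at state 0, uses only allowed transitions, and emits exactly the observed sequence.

0,4,3,2,3,5,1,4,3,5,3,5,4,1,0,3,2,0,1,0,1,5,2,0

  t0 'z' -> {0,3}, take 0 (start)
  t1 'x' -> {4}, take 4 (0->4 ok)
  t2 'z' -> {0,3}, take 3 (4->3 ok)
  t3 'y' -> {1,2}, take 2 (3->2 ok)
  t4 'z' -> {0,3}, take 3 (2->3 ok)
  t5 'w' -> {5}, take 5 (3->5 ok)
  t6 'y' -> {1,2}, take 1 (5->1 ok)
  t7 'x' -> {4}, take 4 (1->4 ok)
  t8 'z' -> {0,3}, take 3 (4->3 ok)
  t9 'w' -> {5}, take 5 (3->5 ok)
  t10 'z' -> {0,3}, take 3 (5->3 ok)
  t11 'w' -> {5}, take 5 (3->5 ok)
  t12 'x' -> {4}, take 4 (5->4 ok)
  t13 'y' -> {1,2}, take 1 (4->1 ok)
  t14 'z' -> {0,3}, take 0 (1->0 ok)
  t15 'z' -> {0,3}, take 3 (0->3 ok)
  t16 'y' -> {1,2}, take 2 (3->2 ok)
  t17 'z' -> {0,3}, take 0 (2->0 ok)
  t18 'y' -> {1,2}, take 1 (0->1 ok)
  t19 'z' -> {0,3}, take 0 (1->0 ok)
  t20 'y' -> {1,2}, take 1 (0->1 ok)
  t21 'w' -> {5}, take 5 (1->5 ok)
  t22 'y' -> {1,2}, take 2 (5->2 ok)
  t23 'z' -> {0,3}, take 0 (2->0 ok)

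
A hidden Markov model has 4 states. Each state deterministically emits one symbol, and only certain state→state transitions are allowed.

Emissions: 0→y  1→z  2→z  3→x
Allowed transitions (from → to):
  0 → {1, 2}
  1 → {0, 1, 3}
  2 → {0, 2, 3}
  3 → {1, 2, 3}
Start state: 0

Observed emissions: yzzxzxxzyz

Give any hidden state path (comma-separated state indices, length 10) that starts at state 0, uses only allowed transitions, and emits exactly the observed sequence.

  [0] y  {0}  => 0  start
  [1] z  {1,2}  => 1  0->1 ok
  [2] z  {1,2}  => 1  1->1 ok
  [3] x  {3}  => 3  1->3 ok
  [4] z  {1,2}  => 2  3->2 ok
  [5] x  {3}  => 3  2->3 ok
  [6] x  {3}  => 3  3->3 ok
  [7] z  {1,2}  => 1  3->1 ok
  [8] y  {0}  => 0  1->0 ok
  [9] z  {1,2}  => 2  0->2 ok

0,1,1,3,2,3,3,1,0,2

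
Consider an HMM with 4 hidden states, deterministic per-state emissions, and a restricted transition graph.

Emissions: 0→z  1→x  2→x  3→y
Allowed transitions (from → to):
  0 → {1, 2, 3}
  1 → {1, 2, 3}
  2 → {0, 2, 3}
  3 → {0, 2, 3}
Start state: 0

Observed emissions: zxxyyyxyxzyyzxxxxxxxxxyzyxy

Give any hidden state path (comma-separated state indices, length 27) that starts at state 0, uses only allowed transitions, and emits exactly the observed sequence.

0,2,2,3,3,3,2,3,2,0,3,3,0,1,1,1,1,1,1,1,1,1,3,0,3,2,3

  t0 'z' -> {0}, take 0 (start)
  t1 'x' -> {1,2}, take 2 (0->2 ok)
  t2 'x' -> {1,2}, take 2 (2->2 ok)
  t3 'y' -> {3}, take 3 (2->3 ok)
  t4 'y' -> {3}, take 3 (3->3 ok)
  t5 'y' -> {3}, take 3 (3->3 ok)
  t6 'x' -> {1,2}, take 2 (3->2 ok)
  t7 'y' -> {3}, take 3 (2->3 ok)
  t8 'x' -> {1,2}, take 2 (3->2 ok)
  t9 'z' -> {0}, take 0 (2->0 ok)
  t10 'y' -> {3}, take 3 (0->3 ok)
  t11 'y' -> {3}, take 3 (3->3 ok)
  t12 'z' -> {0}, take 0 (3->0 ok)
  t13 'x' -> {1,2}, take 1 (0->1 ok)
  t14 'x' -> {1,2}, take 1 (1->1 ok)
  t15 'x' -> {1,2}, take 1 (1->1 ok)
  t16 'x' -> {1,2}, take 1 (1->1 ok)
  t17 'x' -> {1,2}, take 1 (1->1 ok)
  t18 'x' -> {1,2}, take 1 (1->1 ok)
  t19 'x' -> {1,2}, take 1 (1->1 ok)
  t20 'x' -> {1,2}, take 1 (1->1 ok)
  t21 'x' -> {1,2}, take 1 (1->1 ok)
  t22 'y' -> {3}, take 3 (1->3 ok)
  t23 'z' -> {0}, take 0 (3->0 ok)
  t24 'y' -> {3}, take 3 (0->3 ok)
  t25 'x' -> {1,2}, take 2 (3->2 ok)
  t26 'y' -> {3}, take 3 (2->3 ok)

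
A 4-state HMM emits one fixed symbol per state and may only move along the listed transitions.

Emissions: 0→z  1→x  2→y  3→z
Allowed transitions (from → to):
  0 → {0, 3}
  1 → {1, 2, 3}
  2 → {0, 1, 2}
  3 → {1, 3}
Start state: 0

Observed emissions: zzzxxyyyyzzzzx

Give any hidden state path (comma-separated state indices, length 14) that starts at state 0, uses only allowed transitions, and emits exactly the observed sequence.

  pos 0: z in {0,3}, choose 0; start
  pos 1: z in {0,3}, choose 0; 0->0 ok
  pos 2: z in {0,3}, choose 3; 0->3 ok
  pos 3: x in {1}, choose 1; 3->1 ok
  pos 4: x in {1}, choose 1; 1->1 ok
  pos 5: y in {2}, choose 2; 1->2 ok
  pos 6: y in {2}, choose 2; 2->2 ok
  pos 7: y in {2}, choose 2; 2->2 ok
  pos 8: y in {2}, choose 2; 2->2 ok
  pos 9: z in {0,3}, choose 0; 2->0 ok
  pos 10: z in {0,3}, choose 0; 0->0 ok
  pos 11: z in {0,3}, choose 0; 0->0 ok
  pos 12: z in {0,3}, choose 3; 0->3 ok
  pos 13: x in {1}, choose 1; 3->1 ok

0,0,3,1,1,2,2,2,2,0,0,0,3,1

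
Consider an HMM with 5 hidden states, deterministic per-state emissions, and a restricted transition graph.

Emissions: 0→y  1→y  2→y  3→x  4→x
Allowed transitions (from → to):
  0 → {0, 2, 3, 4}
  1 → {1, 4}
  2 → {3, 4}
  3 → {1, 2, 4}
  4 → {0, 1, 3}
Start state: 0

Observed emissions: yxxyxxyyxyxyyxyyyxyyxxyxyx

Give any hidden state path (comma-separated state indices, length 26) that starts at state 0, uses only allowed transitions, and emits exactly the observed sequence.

0,3,4,0,3,4,1,1,4,1,4,0,2,4,1,1,1,4,0,0,4,3,2,3,1,4

  t0 'y' -> {0,1,2}, take 0 (start)
  t1 'x' -> {3,4}, take 3 (0->3 ok)
  t2 'x' -> {3,4}, take 4 (3->4 ok)
  t3 'y' -> {0,1,2}, take 0 (4->0 ok)
  t4 'x' -> {3,4}, take 3 (0->3 ok)
  t5 'x' -> {3,4}, take 4 (3->4 ok)
  t6 'y' -> {0,1,2}, take 1 (4->1 ok)
  t7 'y' -> {0,1,2}, take 1 (1->1 ok)
  t8 'x' -> {3,4}, take 4 (1->4 ok)
  t9 'y' -> {0,1,2}, take 1 (4->1 ok)
  t10 'x' -> {3,4}, take 4 (1->4 ok)
  t11 'y' -> {0,1,2}, take 0 (4->0 ok)
  t12 'y' -> {0,1,2}, take 2 (0->2 ok)
  t13 'x' -> {3,4}, take 4 (2->4 ok)
  t14 'y' -> {0,1,2}, take 1 (4->1 ok)
  t15 'y' -> {0,1,2}, take 1 (1->1 ok)
  t16 'y' -> {0,1,2}, take 1 (1->1 ok)
  t17 'x' -> {3,4}, take 4 (1->4 ok)
  t18 'y' -> {0,1,2}, take 0 (4->0 ok)
  t19 'y' -> {0,1,2}, take 0 (0->0 ok)
  t20 'x' -> {3,4}, take 4 (0->4 ok)
  t21 'x' -> {3,4}, take 3 (4->3 ok)
  t22 'y' -> {0,1,2}, take 2 (3->2 ok)
  t23 'x' -> {3,4}, take 3 (2->3 ok)
  t24 'y' -> {0,1,2}, take 1 (3->1 ok)
  t25 'x' -> {3,4}, take 4 (1->4 ok)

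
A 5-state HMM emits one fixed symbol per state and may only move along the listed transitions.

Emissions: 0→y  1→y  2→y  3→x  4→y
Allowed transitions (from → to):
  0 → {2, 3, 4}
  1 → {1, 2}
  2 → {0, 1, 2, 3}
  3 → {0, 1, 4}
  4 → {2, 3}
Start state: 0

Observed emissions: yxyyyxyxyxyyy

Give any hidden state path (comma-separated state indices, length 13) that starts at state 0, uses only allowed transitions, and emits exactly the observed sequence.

0,3,1,1,2,3,0,3,0,3,4,2,1

  t0 'y' -> {0,1,2,4}, take 0 (start)
  t1 'x' -> {3}, take 3 (0->3 ok)
  t2 'y' -> {0,1,2,4}, take 1 (3->1 ok)
  t3 'y' -> {0,1,2,4}, take 1 (1->1 ok)
  t4 'y' -> {0,1,2,4}, take 2 (1->2 ok)
  t5 'x' -> {3}, take 3 (2->3 ok)
  t6 'y' -> {0,1,2,4}, take 0 (3->0 ok)
  t7 'x' -> {3}, take 3 (0->3 ok)
  t8 'y' -> {0,1,2,4}, take 0 (3->0 ok)
  t9 'x' -> {3}, take 3 (0->3 ok)
  t10 'y' -> {0,1,2,4}, take 4 (3->4 ok)
  t11 'y' -> {0,1,2,4}, take 2 (4->2 ok)
  t12 'y' -> {0,1,2,4}, take 1 (2->1 ok)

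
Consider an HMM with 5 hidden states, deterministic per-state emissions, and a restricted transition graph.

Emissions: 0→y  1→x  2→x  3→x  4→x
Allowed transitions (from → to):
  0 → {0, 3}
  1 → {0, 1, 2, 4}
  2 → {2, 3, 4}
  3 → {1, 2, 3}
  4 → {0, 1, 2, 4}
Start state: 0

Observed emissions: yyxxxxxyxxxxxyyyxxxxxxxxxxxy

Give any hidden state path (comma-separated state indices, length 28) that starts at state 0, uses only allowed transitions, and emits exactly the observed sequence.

0,0,3,3,3,2,4,0,3,2,4,1,1,0,0,0,3,3,3,3,2,2,3,1,4,4,1,0

  pos 0: y in {0}, choose 0; start
  pos 1: y in {0}, choose 0; 0->0 ok
  pos 2: x in {1,2,3,4}, choose 3; 0->3 ok
  pos 3: x in {1,2,3,4}, choose 3; 3->3 ok
  pos 4: x in {1,2,3,4}, choose 3; 3->3 ok
  pos 5: x in {1,2,3,4}, choose 2; 3->2 ok
  pos 6: x in {1,2,3,4}, choose 4; 2->4 ok
  pos 7: y in {0}, choose 0; 4->0 ok
  pos 8: x in {1,2,3,4}, choose 3; 0->3 ok
  pos 9: x in {1,2,3,4}, choose 2; 3->2 ok
  pos 10: x in {1,2,3,4}, choose 4; 2->4 ok
  pos 11: x in {1,2,3,4}, choose 1; 4->1 ok
  pos 12: x in {1,2,3,4}, choose 1; 1->1 ok
  pos 13: y in {0}, choose 0; 1->0 ok
  pos 14: y in {0}, choose 0; 0->0 ok
  pos 15: y in {0}, choose 0; 0->0 ok
  pos 16: x in {1,2,3,4}, choose 3; 0->3 ok
  pos 17: x in {1,2,3,4}, choose 3; 3->3 ok
  pos 18: x in {1,2,3,4}, choose 3; 3->3 ok
  pos 19: x in {1,2,3,4}, choose 3; 3->3 ok
  pos 20: x in {1,2,3,4}, choose 2; 3->2 ok
  pos 21: x in {1,2,3,4}, choose 2; 2->2 ok
  pos 22: x in {1,2,3,4}, choose 3; 2->3 ok
  pos 23: x in {1,2,3,4}, choose 1; 3->1 ok
  pos 24: x in {1,2,3,4}, choose 4; 1->4 ok
  pos 25: x in {1,2,3,4}, choose 4; 4->4 ok
  pos 26: x in {1,2,3,4}, choose 1; 4->1 ok
  pos 27: y in {0}, choose 0; 1->0 ok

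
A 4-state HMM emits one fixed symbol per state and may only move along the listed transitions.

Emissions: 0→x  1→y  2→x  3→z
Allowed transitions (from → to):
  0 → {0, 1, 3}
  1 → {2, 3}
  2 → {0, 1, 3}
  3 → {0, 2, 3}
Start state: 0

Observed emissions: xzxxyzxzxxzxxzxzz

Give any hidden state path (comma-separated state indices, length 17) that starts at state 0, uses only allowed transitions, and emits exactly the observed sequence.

  pos 0: x in {0,2}, choose 0; start
  pos 1: z in {3}, choose 3; 0->3 ok
  pos 2: x in {0,2}, choose 0; 3->0 ok
  pos 3: x in {0,2}, choose 0; 0->0 ok
  pos 4: y in {1}, choose 1; 0->1 ok
  pos 5: z in {3}, choose 3; 1->3 ok
  pos 6: x in {0,2}, choose 0; 3->0 ok
  pos 7: z in {3}, choose 3; 0->3 ok
  pos 8: x in {0,2}, choose 0; 3->0 ok
  pos 9: x in {0,2}, choose 0; 0->0 ok
  pos 10: z in {3}, choose 3; 0->3 ok
  pos 11: x in {0,2}, choose 2; 3->2 ok
  pos 12: x in {0,2}, choose 0; 2->0 ok
  pos 13: z in {3}, choose 3; 0->3 ok
  pos 14: x in {0,2}, choose 0; 3->0 ok
  pos 15: z in {3}, choose 3; 0->3 ok
  pos 16: z in {3}, choose 3; 3->3 ok

0,3,0,0,1,3,0,3,0,0,3,2,0,3,0,3,3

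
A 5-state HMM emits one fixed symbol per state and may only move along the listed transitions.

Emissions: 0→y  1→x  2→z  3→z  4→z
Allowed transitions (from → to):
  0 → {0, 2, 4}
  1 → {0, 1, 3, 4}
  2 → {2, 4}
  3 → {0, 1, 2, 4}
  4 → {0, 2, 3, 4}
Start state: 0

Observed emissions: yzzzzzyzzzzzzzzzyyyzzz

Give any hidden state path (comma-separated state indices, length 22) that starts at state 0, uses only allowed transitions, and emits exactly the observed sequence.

0,2,2,2,2,4,0,2,2,2,4,2,2,2,4,3,0,0,0,2,4,4

  0: obs=y cand={0} pick 0 [start]
  1: obs=z cand={2,3,4} pick 2 [0->2 ok]
  2: obs=z cand={2,3,4} pick 2 [2->2 ok]
  3: obs=z cand={2,3,4} pick 2 [2->2 ok]
  4: obs=z cand={2,3,4} pick 2 [2->2 ok]
  5: obs=z cand={2,3,4} pick 4 [2->4 ok]
  6: obs=y cand={0} pick 0 [4->0 ok]
  7: obs=z cand={2,3,4} pick 2 [0->2 ok]
  8: obs=z cand={2,3,4} pick 2 [2->2 ok]
  9: obs=z cand={2,3,4} pick 2 [2->2 ok]
  10: obs=z cand={2,3,4} pick 4 [2->4 ok]
  11: obs=z cand={2,3,4} pick 2 [4->2 ok]
  12: obs=z cand={2,3,4} pick 2 [2->2 ok]
  13: obs=z cand={2,3,4} pick 2 [2->2 ok]
  14: obs=z cand={2,3,4} pick 4 [2->4 ok]
  15: obs=z cand={2,3,4} pick 3 [4->3 ok]
  16: obs=y cand={0} pick 0 [3->0 ok]
  17: obs=y cand={0} pick 0 [0->0 ok]
  18: obs=y cand={0} pick 0 [0->0 ok]
  19: obs=z cand={2,3,4} pick 2 [0->2 ok]
  20: obs=z cand={2,3,4} pick 4 [2->4 ok]
  21: obs=z cand={2,3,4} pick 4 [4->4 ok]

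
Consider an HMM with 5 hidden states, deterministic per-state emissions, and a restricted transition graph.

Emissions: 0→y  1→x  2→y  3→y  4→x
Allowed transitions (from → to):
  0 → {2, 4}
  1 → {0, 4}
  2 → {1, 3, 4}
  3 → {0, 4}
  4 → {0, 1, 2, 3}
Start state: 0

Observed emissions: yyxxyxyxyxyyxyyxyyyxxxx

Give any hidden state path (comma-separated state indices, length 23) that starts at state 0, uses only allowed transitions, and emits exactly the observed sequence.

  0: obs=y cand={0,2,3} pick 0 [start]
  1: obs=y cand={0,2,3} pick 2 [0->2 ok]
  2: obs=x cand={1,4} pick 1 [2->1 ok]
  3: obs=x cand={1,4} pick 4 [1->4 ok]
  4: obs=y cand={0,2,3} pick 2 [4->2 ok]
  5: obs=x cand={1,4} pick 4 [2->4 ok]
  6: obs=y cand={0,2,3} pick 0 [4->0 ok]
  7: obs=x cand={1,4} pick 4 [0->4 ok]
  8: obs=y cand={0,2,3} pick 3 [4->3 ok]
  9: obs=x cand={1,4} pick 4 [3->4 ok]
  10: obs=y cand={0,2,3} pick 0 [4->0 ok]
  11: obs=y cand={0,2,3} pick 2 [0->2 ok]
  12: obs=x cand={1,4} pick 1 [2->1 ok]
  13: obs=y cand={0,2,3} pick 0 [1->0 ok]
  14: obs=y cand={0,2,3} pick 2 [0->2 ok]
  15: obs=x cand={1,4} pick 4 [2->4 ok]
  16: obs=y cand={0,2,3} pick 3 [4->3 ok]
  17: obs=y cand={0,2,3} pick 0 [3->0 ok]
  18: obs=y cand={0,2,3} pick 2 [0->2 ok]
  19: obs=x cand={1,4} pick 4 [2->4 ok]
  20: obs=x cand={1,4} pick 1 [4->1 ok]
  21: obs=x cand={1,4} pick 4 [1->4 ok]
  22: obs=x cand={1,4} pick 1 [4->1 ok]

0,2,1,4,2,4,0,4,3,4,0,2,1,0,2,4,3,0,2,4,1,4,1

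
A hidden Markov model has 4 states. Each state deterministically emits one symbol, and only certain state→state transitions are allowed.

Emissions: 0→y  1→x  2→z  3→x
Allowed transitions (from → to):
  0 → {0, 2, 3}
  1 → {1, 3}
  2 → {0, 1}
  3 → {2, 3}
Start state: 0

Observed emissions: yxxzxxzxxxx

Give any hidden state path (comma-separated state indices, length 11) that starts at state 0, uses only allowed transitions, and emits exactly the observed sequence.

  0: obs=y cand={0} pick 0 [start]
  1: obs=x cand={1,3} pick 3 [0->3 ok]
  2: obs=x cand={1,3} pick 3 [3->3 ok]
  3: obs=z cand={2} pick 2 [3->2 ok]
  4: obs=x cand={1,3} pick 1 [2->1 ok]
  5: obs=x cand={1,3} pick 3 [1->3 ok]
  6: obs=z cand={2} pick 2 [3->2 ok]
  7: obs=x cand={1,3} pick 1 [2->1 ok]
  8: obs=x cand={1,3} pick 1 [1->1 ok]
  9: obs=x cand={1,3} pick 1 [1->1 ok]
  10: obs=x cand={1,3} pick 3 [1->3 ok]

0,3,3,2,1,3,2,1,1,1,3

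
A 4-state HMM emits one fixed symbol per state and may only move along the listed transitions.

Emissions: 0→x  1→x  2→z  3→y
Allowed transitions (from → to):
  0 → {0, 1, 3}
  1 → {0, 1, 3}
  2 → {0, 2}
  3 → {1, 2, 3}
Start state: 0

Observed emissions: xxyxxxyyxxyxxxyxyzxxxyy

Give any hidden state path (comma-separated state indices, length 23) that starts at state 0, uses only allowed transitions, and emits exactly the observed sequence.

  0: obs=x cand={0,1} pick 0 [start]
  1: obs=x cand={0,1} pick 1 [0->1 ok]
  2: obs=y cand={3} pick 3 [1->3 ok]
  3: obs=x cand={0,1} pick 1 [3->1 ok]
  4: obs=x cand={0,1} pick 1 [1->1 ok]
  5: obs=x cand={0,1} pick 1 [1->1 ok]
  6: obs=y cand={3} pick 3 [1->3 ok]
  7: obs=y cand={3} pick 3 [3->3 ok]
  8: obs=x cand={0,1} pick 1 [3->1 ok]
  9: obs=x cand={0,1} pick 1 [1->1 ok]
  10: obs=y cand={3} pick 3 [1->3 ok]
  11: obs=x cand={0,1} pick 1 [3->1 ok]
  12: obs=x cand={0,1} pick 1 [1->1 ok]
  13: obs=x cand={0,1} pick 1 [1->1 ok]
  14: obs=y cand={3} pick 3 [1->3 ok]
  15: obs=x cand={0,1} pick 1 [3->1 ok]
  16: obs=y cand={3} pick 3 [1->3 ok]
  17: obs=z cand={2} pick 2 [3->2 ok]
  18: obs=x cand={0,1} pick 0 [2->0 ok]
  19: obs=x cand={0,1} pick 0 [0->0 ok]
  20: obs=x cand={0,1} pick 1 [0->1 ok]
  21: obs=y cand={3} pick 3 [1->3 ok]
  22: obs=y cand={3} pick 3 [3->3 ok]

0,1,3,1,1,1,3,3,1,1,3,1,1,1,3,1,3,2,0,0,1,3,3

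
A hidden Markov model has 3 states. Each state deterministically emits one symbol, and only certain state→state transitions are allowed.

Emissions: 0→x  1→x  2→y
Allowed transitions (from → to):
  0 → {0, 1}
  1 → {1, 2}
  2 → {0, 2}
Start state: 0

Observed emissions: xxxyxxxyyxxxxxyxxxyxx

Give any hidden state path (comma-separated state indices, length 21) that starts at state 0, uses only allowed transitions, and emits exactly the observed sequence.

  [0] x  {0,1}  => 0  start
  [1] x  {0,1}  => 0  0->0 ok
  [2] x  {0,1}  => 1  0->1 ok
  [3] y  {2}  => 2  1->2 ok
  [4] x  {0,1}  => 0  2->0 ok
  [5] x  {0,1}  => 0  0->0 ok
  [6] x  {0,1}  => 1  0->1 ok
  [7] y  {2}  => 2  1->2 ok
  [8] y  {2}  => 2  2->2 ok
  [9] x  {0,1}  => 0  2->0 ok
  [10] x  {0,1}  => 0  0->0 ok
  [11] x  {0,1}  => 1  0->1 ok
  [12] x  {0,1}  => 1  1->1 ok
  [13] x  {0,1}  => 1  1->1 ok
  [14] y  {2}  => 2  1->2 ok
  [15] x  {0,1}  => 0  2->0 ok
  [16] x  {0,1}  => 1  0->1 ok
  [17] x  {0,1}  => 1  1->1 ok
  [18] y  {2}  => 2  1->2 ok
  [19] x  {0,1}  => 0  2->0 ok
  [20] x  {0,1}  => 0  0->0 ok

0,0,1,2,0,0,1,2,2,0,0,1,1,1,2,0,1,1,2,0,0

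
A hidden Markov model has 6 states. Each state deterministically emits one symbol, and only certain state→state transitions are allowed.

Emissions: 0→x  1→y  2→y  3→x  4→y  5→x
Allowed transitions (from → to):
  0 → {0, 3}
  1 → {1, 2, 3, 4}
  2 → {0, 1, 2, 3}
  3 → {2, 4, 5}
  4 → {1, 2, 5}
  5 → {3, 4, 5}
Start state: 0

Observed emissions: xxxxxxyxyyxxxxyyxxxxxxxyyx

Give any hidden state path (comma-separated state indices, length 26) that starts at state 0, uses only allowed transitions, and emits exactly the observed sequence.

  [0] x  {0,3,5}  => 0  start
  [1] x  {0,3,5}  => 3  0->3 ok
  [2] x  {0,3,5}  => 5  3->5 ok
  [3] x  {0,3,5}  => 5  5->5 ok
  [4] x  {0,3,5}  => 5  5->5 ok
  [5] x  {0,3,5}  => 5  5->5 ok
  [6] y  {1,2,4}  => 4  5->4 ok
  [7] x  {0,3,5}  => 5  4->5 ok
  [8] y  {1,2,4}  => 4  5->4 ok
  [9] y  {1,2,4}  => 1  4->1 ok
  [10] x  {0,3,5}  => 3  1->3 ok
  [11] x  {0,3,5}  => 5  3->5 ok
  [12] x  {0,3,5}  => 5  5->5 ok
  [13] x  {0,3,5}  => 5  5->5 ok
  [14] y  {1,2,4}  => 4  5->4 ok
  [15] y  {1,2,4}  => 2  4->2 ok
  [16] x  {0,3,5}  => 0  2->0 ok
  [17] x  {0,3,5}  => 0  0->0 ok
  [18] x  {0,3,5}  => 0  0->0 ok
  [19] x  {0,3,5}  => 0  0->0 ok
  [20] x  {0,3,5}  => 0  0->0 ok
  [21] x  {0,3,5}  => 3  0->3 ok
  [22] x  {0,3,5}  => 5  3->5 ok
  [23] y  {1,2,4}  => 4  5->4 ok
  [24] y  {1,2,4}  => 1  4->1 ok
  [25] x  {0,3,5}  => 3  1->3 ok

0,3,5,5,5,5,4,5,4,1,3,5,5,5,4,2,0,0,0,0,0,3,5,4,1,3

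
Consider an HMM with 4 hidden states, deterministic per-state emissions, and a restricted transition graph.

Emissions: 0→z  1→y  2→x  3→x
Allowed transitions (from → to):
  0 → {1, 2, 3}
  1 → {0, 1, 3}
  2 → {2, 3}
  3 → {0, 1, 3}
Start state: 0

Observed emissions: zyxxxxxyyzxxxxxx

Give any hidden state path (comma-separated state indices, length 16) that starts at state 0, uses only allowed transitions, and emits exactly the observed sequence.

  pos 0: z in {0}, choose 0; start
  pos 1: y in {1}, choose 1; 0->1 ok
  pos 2: x in {2,3}, choose 3; 1->3 ok
  pos 3: x in {2,3}, choose 3; 3->3 ok
  pos 4: x in {2,3}, choose 3; 3->3 ok
  pos 5: x in {2,3}, choose 3; 3->3 ok
  pos 6: x in {2,3}, choose 3; 3->3 ok
  pos 7: y in {1}, choose 1; 3->1 ok
  pos 8: y in {1}, choose 1; 1->1 ok
  pos 9: z in {0}, choose 0; 1->0 ok
  pos 10: x in {2,3}, choose 2; 0->2 ok
  pos 11: x in {2,3}, choose 2; 2->2 ok
  pos 12: x in {2,3}, choose 2; 2->2 ok
  pos 13: x in {2,3}, choose 2; 2->2 ok
  pos 14: x in {2,3}, choose 2; 2->2 ok
  pos 15: x in {2,3}, choose 2; 2->2 ok

0,1,3,3,3,3,3,1,1,0,2,2,2,2,2,2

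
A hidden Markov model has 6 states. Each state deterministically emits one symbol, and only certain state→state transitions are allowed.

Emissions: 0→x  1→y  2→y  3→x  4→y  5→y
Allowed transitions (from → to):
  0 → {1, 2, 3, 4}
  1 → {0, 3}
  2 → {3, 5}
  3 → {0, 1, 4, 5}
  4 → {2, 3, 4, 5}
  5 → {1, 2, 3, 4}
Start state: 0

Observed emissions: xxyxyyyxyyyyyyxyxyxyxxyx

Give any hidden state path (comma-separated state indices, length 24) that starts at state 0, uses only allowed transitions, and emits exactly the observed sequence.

0,3,1,0,4,5,4,3,4,4,5,2,5,1,3,1,0,1,0,1,3,0,1,0

  0: obs=x cand={0,3} pick 0 [start]
  1: obs=x cand={0,3} pick 3 [0->3 ok]
  2: obs=y cand={1,2,4,5} pick 1 [3->1 ok]
  3: obs=x cand={0,3} pick 0 [1->0 ok]
  4: obs=y cand={1,2,4,5} pick 4 [0->4 ok]
  5: obs=y cand={1,2,4,5} pick 5 [4->5 ok]
  6: obs=y cand={1,2,4,5} pick 4 [5->4 ok]
  7: obs=x cand={0,3} pick 3 [4->3 ok]
  8: obs=y cand={1,2,4,5} pick 4 [3->4 ok]
  9: obs=y cand={1,2,4,5} pick 4 [4->4 ok]
  10: obs=y cand={1,2,4,5} pick 5 [4->5 ok]
  11: obs=y cand={1,2,4,5} pick 2 [5->2 ok]
  12: obs=y cand={1,2,4,5} pick 5 [2->5 ok]
  13: obs=y cand={1,2,4,5} pick 1 [5->1 ok]
  14: obs=x cand={0,3} pick 3 [1->3 ok]
  15: obs=y cand={1,2,4,5} pick 1 [3->1 ok]
  16: obs=x cand={0,3} pick 0 [1->0 ok]
  17: obs=y cand={1,2,4,5} pick 1 [0->1 ok]
  18: obs=x cand={0,3} pick 0 [1->0 ok]
  19: obs=y cand={1,2,4,5} pick 1 [0->1 ok]
  20: obs=x cand={0,3} pick 3 [1->3 ok]
  21: obs=x cand={0,3} pick 0 [3->0 ok]
  22: obs=y cand={1,2,4,5} pick 1 [0->1 ok]
  23: obs=x cand={0,3} pick 0 [1->0 ok]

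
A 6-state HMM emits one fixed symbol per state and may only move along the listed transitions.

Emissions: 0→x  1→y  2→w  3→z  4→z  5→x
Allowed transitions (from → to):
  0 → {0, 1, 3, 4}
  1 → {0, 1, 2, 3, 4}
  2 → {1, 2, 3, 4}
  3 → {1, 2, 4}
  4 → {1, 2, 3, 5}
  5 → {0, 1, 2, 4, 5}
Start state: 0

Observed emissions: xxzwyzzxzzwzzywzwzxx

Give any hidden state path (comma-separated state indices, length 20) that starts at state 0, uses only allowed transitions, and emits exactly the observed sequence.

  0: obs=x cand={0,5} pick 0 [start]
  1: obs=x cand={0,5} pick 0 [0->0 ok]
  2: obs=z cand={3,4} pick 3 [0->3 ok]
  3: obs=w cand={2} pick 2 [3->2 ok]
  4: obs=y cand={1} pick 1 [2->1 ok]
  5: obs=z cand={3,4} pick 3 [1->3 ok]
  6: obs=z cand={3,4} pick 4 [3->4 ok]
  7: obs=x cand={0,5} pick 5 [4->5 ok]
  8: obs=z cand={3,4} pick 4 [5->4 ok]
  9: obs=z cand={3,4} pick 3 [4->3 ok]
  10: obs=w cand={2} pick 2 [3->2 ok]
  11: obs=z cand={3,4} pick 3 [2->3 ok]
  12: obs=z cand={3,4} pick 4 [3->4 ok]
  13: obs=y cand={1} pick 1 [4->1 ok]
  14: obs=w cand={2} pick 2 [1->2 ok]
  15: obs=z cand={3,4} pick 3 [2->3 ok]
  16: obs=w cand={2} pick 2 [3->2 ok]
  17: obs=z cand={3,4} pick 4 [2->4 ok]
  18: obs=x cand={0,5} pick 5 [4->5 ok]
  19: obs=x cand={0,5} pick 0 [5->0 ok]

0,0,3,2,1,3,4,5,4,3,2,3,4,1,2,3,2,4,5,0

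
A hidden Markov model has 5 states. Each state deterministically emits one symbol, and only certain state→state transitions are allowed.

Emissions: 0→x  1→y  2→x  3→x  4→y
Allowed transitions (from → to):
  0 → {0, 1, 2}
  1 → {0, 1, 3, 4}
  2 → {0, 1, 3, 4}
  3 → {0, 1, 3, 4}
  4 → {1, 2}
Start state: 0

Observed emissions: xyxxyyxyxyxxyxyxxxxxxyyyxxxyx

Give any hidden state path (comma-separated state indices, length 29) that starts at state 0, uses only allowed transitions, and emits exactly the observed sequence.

0,1,0,2,1,4,2,4,2,1,3,3,4,2,1,0,2,0,2,0,0,1,4,1,0,2,3,1,3

  [0] x  {0,2,3}  => 0  start
  [1] y  {1,4}  => 1  0->1 ok
  [2] x  {0,2,3}  => 0  1->0 ok
  [3] x  {0,2,3}  => 2  0->2 ok
  [4] y  {1,4}  => 1  2->1 ok
  [5] y  {1,4}  => 4  1->4 ok
  [6] x  {0,2,3}  => 2  4->2 ok
  [7] y  {1,4}  => 4  2->4 ok
  [8] x  {0,2,3}  => 2  4->2 ok
  [9] y  {1,4}  => 1  2->1 ok
  [10] x  {0,2,3}  => 3  1->3 ok
  [11] x  {0,2,3}  => 3  3->3 ok
  [12] y  {1,4}  => 4  3->4 ok
  [13] x  {0,2,3}  => 2  4->2 ok
  [14] y  {1,4}  => 1  2->1 ok
  [15] x  {0,2,3}  => 0  1->0 ok
  [16] x  {0,2,3}  => 2  0->2 ok
  [17] x  {0,2,3}  => 0  2->0 ok
  [18] x  {0,2,3}  => 2  0->2 ok
  [19] x  {0,2,3}  => 0  2->0 ok
  [20] x  {0,2,3}  => 0  0->0 ok
  [21] y  {1,4}  => 1  0->1 ok
  [22] y  {1,4}  => 4  1->4 ok
  [23] y  {1,4}  => 1  4->1 ok
  [24] x  {0,2,3}  => 0  1->0 ok
  [25] x  {0,2,3}  => 2  0->2 ok
  [26] x  {0,2,3}  => 3  2->3 ok
  [27] y  {1,4}  => 1  3->1 ok
  [28] x  {0,2,3}  => 3  1->3 ok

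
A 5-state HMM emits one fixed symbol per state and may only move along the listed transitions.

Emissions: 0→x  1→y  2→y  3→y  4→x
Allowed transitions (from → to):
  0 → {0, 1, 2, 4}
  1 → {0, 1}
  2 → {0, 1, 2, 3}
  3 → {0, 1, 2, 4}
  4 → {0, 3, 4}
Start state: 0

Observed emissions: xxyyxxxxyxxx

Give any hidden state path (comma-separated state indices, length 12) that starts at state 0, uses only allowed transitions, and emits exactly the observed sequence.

0,0,2,3,4,4,0,4,3,4,0,0

  t0 'x' -> {0,4}, take 0 (start)
  t1 'x' -> {0,4}, take 0 (0->0 ok)
  t2 'y' -> {1,2,3}, take 2 (0->2 ok)
  t3 'y' -> {1,2,3}, take 3 (2->3 ok)
  t4 'x' -> {0,4}, take 4 (3->4 ok)
  t5 'x' -> {0,4}, take 4 (4->4 ok)
  t6 'x' -> {0,4}, take 0 (4->0 ok)
  t7 'x' -> {0,4}, take 4 (0->4 ok)
  t8 'y' -> {1,2,3}, take 3 (4->3 ok)
  t9 'x' -> {0,4}, take 4 (3->4 ok)
  t10 'x' -> {0,4}, take 0 (4->0 ok)
  t11 'x' -> {0,4}, take 0 (0->0 ok)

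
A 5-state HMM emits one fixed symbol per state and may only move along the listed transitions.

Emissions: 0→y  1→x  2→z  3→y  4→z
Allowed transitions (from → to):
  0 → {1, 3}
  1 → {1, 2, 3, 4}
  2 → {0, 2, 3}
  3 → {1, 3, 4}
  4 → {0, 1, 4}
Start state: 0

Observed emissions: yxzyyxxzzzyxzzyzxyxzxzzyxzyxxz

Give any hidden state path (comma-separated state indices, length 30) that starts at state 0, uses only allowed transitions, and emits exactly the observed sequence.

0,1,4,0,3,1,1,2,2,2,3,1,2,2,3,4,1,3,1,4,1,4,4,0,1,2,0,1,1,4

  pos 0: y in {0,3}, choose 0; start
  pos 1: x in {1}, choose 1; 0->1 ok
  pos 2: z in {2,4}, choose 4; 1->4 ok
  pos 3: y in {0,3}, choose 0; 4->0 ok
  pos 4: y in {0,3}, choose 3; 0->3 ok
  pos 5: x in {1}, choose 1; 3->1 ok
  pos 6: x in {1}, choose 1; 1->1 ok
  pos 7: z in {2,4}, choose 2; 1->2 ok
  pos 8: z in {2,4}, choose 2; 2->2 ok
  pos 9: z in {2,4}, choose 2; 2->2 ok
  pos 10: y in {0,3}, choose 3; 2->3 ok
  pos 11: x in {1}, choose 1; 3->1 ok
  pos 12: z in {2,4}, choose 2; 1->2 ok
  pos 13: z in {2,4}, choose 2; 2->2 ok
  pos 14: y in {0,3}, choose 3; 2->3 ok
  pos 15: z in {2,4}, choose 4; 3->4 ok
  pos 16: x in {1}, choose 1; 4->1 ok
  pos 17: y in {0,3}, choose 3; 1->3 ok
  pos 18: x in {1}, choose 1; 3->1 ok
  pos 19: z in {2,4}, choose 4; 1->4 ok
  pos 20: x in {1}, choose 1; 4->1 ok
  pos 21: z in {2,4}, choose 4; 1->4 ok
  pos 22: z in {2,4}, choose 4; 4->4 ok
  pos 23: y in {0,3}, choose 0; 4->0 ok
  pos 24: x in {1}, choose 1; 0->1 ok
  pos 25: z in {2,4}, choose 2; 1->2 ok
  pos 26: y in {0,3}, choose 0; 2->0 ok
  pos 27: x in {1}, choose 1; 0->1 ok
  pos 28: x in {1}, choose 1; 1->1 ok
  pos 29: z in {2,4}, choose 4; 1->4 ok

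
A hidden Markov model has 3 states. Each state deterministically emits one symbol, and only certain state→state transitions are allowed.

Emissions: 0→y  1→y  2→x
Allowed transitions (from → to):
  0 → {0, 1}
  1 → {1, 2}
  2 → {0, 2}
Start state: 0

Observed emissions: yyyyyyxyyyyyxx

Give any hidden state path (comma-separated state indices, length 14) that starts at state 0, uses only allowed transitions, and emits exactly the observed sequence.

  pos 0: y in {0,1}, choose 0; start
  pos 1: y in {0,1}, choose 0; 0->0 ok
  pos 2: y in {0,1}, choose 0; 0->0 ok
  pos 3: y in {0,1}, choose 1; 0->1 ok
  pos 4: y in {0,1}, choose 1; 1->1 ok
  pos 5: y in {0,1}, choose 1; 1->1 ok
  pos 6: x in {2}, choose 2; 1->2 ok
  pos 7: y in {0,1}, choose 0; 2->0 ok
  pos 8: y in {0,1}, choose 0; 0->0 ok
  pos 9: y in {0,1}, choose 0; 0->0 ok
  pos 10: y in {0,1}, choose 0; 0->0 ok
  pos 11: y in {0,1}, choose 1; 0->1 ok
  pos 12: x in {2}, choose 2; 1->2 ok
  pos 13: x in {2}, choose 2; 2->2 ok

0,0,0,1,1,1,2,0,0,0,0,1,2,2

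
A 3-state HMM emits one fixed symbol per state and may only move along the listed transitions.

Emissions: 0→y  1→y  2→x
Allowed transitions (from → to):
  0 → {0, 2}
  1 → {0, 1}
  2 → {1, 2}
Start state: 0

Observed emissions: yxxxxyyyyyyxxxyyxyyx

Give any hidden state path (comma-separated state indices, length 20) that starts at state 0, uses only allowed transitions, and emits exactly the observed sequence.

  [0] y  {0,1}  => 0  start
  [1] x  {2}  => 2  0->2 ok
  [2] x  {2}  => 2  2->2 ok
  [3] x  {2}  => 2  2->2 ok
  [4] x  {2}  => 2  2->2 ok
  [5] y  {0,1}  => 1  2->1 ok
  [6] y  {0,1}  => 1  1->1 ok
  [7] y  {0,1}  => 1  1->1 ok
  [8] y  {0,1}  => 1  1->1 ok
  [9] y  {0,1}  => 1  1->1 ok
  [10] y  {0,1}  => 0  1->0 ok
  [11] x  {2}  => 2  0->2 ok
  [12] x  {2}  => 2  2->2 ok
  [13] x  {2}  => 2  2->2 ok
  [14] y  {0,1}  => 1  2->1 ok
  [15] y  {0,1}  => 0  1->0 ok
  [16] x  {2}  => 2  0->2 ok
  [17] y  {0,1}  => 1  2->1 ok
  [18] y  {0,1}  => 0  1->0 ok
  [19] x  {2}  => 2  0->2 ok

0,2,2,2,2,1,1,1,1,1,0,2,2,2,1,0,2,1,0,2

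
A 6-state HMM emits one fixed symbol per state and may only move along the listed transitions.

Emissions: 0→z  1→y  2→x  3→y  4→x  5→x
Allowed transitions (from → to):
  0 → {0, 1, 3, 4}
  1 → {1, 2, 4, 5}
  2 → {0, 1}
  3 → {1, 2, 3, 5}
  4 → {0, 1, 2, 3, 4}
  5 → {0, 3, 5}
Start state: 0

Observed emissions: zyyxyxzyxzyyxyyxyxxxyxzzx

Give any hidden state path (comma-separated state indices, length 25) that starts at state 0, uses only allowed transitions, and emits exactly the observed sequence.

0,3,3,2,1,2,0,3,2,0,3,3,5,3,3,2,1,4,4,2,1,4,0,0,4

  [0] z  {0}  => 0  start
  [1] y  {1,3}  => 3  0->3 ok
  [2] y  {1,3}  => 3  3->3 ok
  [3] x  {2,4,5}  => 2  3->2 ok
  [4] y  {1,3}  => 1  2->1 ok
  [5] x  {2,4,5}  => 2  1->2 ok
  [6] z  {0}  => 0  2->0 ok
  [7] y  {1,3}  => 3  0->3 ok
  [8] x  {2,4,5}  => 2  3->2 ok
  [9] z  {0}  => 0  2->0 ok
  [10] y  {1,3}  => 3  0->3 ok
  [11] y  {1,3}  => 3  3->3 ok
  [12] x  {2,4,5}  => 5  3->5 ok
  [13] y  {1,3}  => 3  5->3 ok
  [14] y  {1,3}  => 3  3->3 ok
  [15] x  {2,4,5}  => 2  3->2 ok
  [16] y  {1,3}  => 1  2->1 ok
  [17] x  {2,4,5}  => 4  1->4 ok
  [18] x  {2,4,5}  => 4  4->4 ok
  [19] x  {2,4,5}  => 2  4->2 ok
  [20] y  {1,3}  => 1  2->1 ok
  [21] x  {2,4,5}  => 4  1->4 ok
  [22] z  {0}  => 0  4->0 ok
  [23] z  {0}  => 0  0->0 ok
  [24] x  {2,4,5}  => 4  0->4 ok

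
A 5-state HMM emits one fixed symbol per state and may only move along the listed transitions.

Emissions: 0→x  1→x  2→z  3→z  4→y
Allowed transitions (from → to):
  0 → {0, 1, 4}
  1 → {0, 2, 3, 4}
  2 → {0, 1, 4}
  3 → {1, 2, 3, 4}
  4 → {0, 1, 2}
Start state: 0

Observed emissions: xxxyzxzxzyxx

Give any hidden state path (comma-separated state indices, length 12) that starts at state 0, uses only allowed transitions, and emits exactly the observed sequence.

0,1,0,4,2,1,3,1,3,4,0,0

  pos 0: x in {0,1}, choose 0; start
  pos 1: x in {0,1}, choose 1; 0->1 ok
  pos 2: x in {0,1}, choose 0; 1->0 ok
  pos 3: y in {4}, choose 4; 0->4 ok
  pos 4: z in {2,3}, choose 2; 4->2 ok
  pos 5: x in {0,1}, choose 1; 2->1 ok
  pos 6: z in {2,3}, choose 3; 1->3 ok
  pos 7: x in {0,1}, choose 1; 3->1 ok
  pos 8: z in {2,3}, choose 3; 1->3 ok
  pos 9: y in {4}, choose 4; 3->4 ok
  pos 10: x in {0,1}, choose 0; 4->0 ok
  pos 11: x in {0,1}, choose 0; 0->0 ok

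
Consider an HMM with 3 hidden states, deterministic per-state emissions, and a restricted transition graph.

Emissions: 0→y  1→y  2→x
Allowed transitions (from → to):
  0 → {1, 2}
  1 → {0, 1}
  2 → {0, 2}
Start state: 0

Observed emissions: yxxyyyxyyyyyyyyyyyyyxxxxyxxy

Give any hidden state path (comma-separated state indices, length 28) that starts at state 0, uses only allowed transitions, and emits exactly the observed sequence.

0,2,2,0,1,0,2,0,1,0,1,0,1,1,1,1,0,1,1,0,2,2,2,2,0,2,2,0

  pos 0: y in {0,1}, choose 0; start
  pos 1: x in {2}, choose 2; 0->2 ok
  pos 2: x in {2}, choose 2; 2->2 ok
  pos 3: y in {0,1}, choose 0; 2->0 ok
  pos 4: y in {0,1}, choose 1; 0->1 ok
  pos 5: y in {0,1}, choose 0; 1->0 ok
  pos 6: x in {2}, choose 2; 0->2 ok
  pos 7: y in {0,1}, choose 0; 2->0 ok
  pos 8: y in {0,1}, choose 1; 0->1 ok
  pos 9: y in {0,1}, choose 0; 1->0 ok
  pos 10: y in {0,1}, choose 1; 0->1 ok
  pos 11: y in {0,1}, choose 0; 1->0 ok
  pos 12: y in {0,1}, choose 1; 0->1 ok
  pos 13: y in {0,1}, choose 1; 1->1 ok
  pos 14: y in {0,1}, choose 1; 1->1 ok
  pos 15: y in {0,1}, choose 1; 1->1 ok
  pos 16: y in {0,1}, choose 0; 1->0 ok
  pos 17: y in {0,1}, choose 1; 0->1 ok
  pos 18: y in {0,1}, choose 1; 1->1 ok
  pos 19: y in {0,1}, choose 0; 1->0 ok
  pos 20: x in {2}, choose 2; 0->2 ok
  pos 21: x in {2}, choose 2; 2->2 ok
  pos 22: x in {2}, choose 2; 2->2 ok
  pos 23: x in {2}, choose 2; 2->2 ok
  pos 24: y in {0,1}, choose 0; 2->0 ok
  pos 25: x in {2}, choose 2; 0->2 ok
  pos 26: x in {2}, choose 2; 2->2 ok
  pos 27: y in {0,1}, choose 0; 2->0 ok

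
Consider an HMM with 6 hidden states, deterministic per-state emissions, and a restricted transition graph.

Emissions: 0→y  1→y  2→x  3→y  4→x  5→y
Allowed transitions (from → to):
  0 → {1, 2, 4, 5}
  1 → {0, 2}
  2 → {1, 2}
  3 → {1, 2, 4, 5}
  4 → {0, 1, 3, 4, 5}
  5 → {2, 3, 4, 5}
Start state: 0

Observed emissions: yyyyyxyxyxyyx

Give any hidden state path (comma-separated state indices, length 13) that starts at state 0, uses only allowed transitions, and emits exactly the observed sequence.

  [0] y  {0,1,3,5}  => 0  start
  [1] y  {0,1,3,5}  => 5  0->5 ok
  [2] y  {0,1,3,5}  => 3  5->3 ok
  [3] y  {0,1,3,5}  => 1  3->1 ok
  [4] y  {0,1,3,5}  => 0  1->0 ok
  [5] x  {2,4}  => 4  0->4 ok
  [6] y  {0,1,3,5}  => 3  4->3 ok
  [7] x  {2,4}  => 4  3->4 ok
  [8] y  {0,1,3,5}  => 3  4->3 ok
  [9] x  {2,4}  => 4  3->4 ok
  [10] y  {0,1,3,5}  => 5  4->5 ok
  [11] y  {0,1,3,5}  => 3  5->3 ok
  [12] x  {2,4}  => 4  3->4 ok

0,5,3,1,0,4,3,4,3,4,5,3,4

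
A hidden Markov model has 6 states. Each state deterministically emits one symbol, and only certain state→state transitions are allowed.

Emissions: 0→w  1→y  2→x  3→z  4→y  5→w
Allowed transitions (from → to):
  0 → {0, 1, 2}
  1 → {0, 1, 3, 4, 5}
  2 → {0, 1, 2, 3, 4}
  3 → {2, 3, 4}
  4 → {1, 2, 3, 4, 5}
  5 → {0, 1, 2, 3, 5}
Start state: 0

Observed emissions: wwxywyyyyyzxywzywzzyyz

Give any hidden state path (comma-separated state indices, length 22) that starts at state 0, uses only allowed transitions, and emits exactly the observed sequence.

0,0,2,1,0,1,4,1,4,4,3,2,4,5,3,4,5,3,3,4,1,3

  pos 0: w in {0,5}, choose 0; start
  pos 1: w in {0,5}, choose 0; 0->0 ok
  pos 2: x in {2}, choose 2; 0->2 ok
  pos 3: y in {1,4}, choose 1; 2->1 ok
  pos 4: w in {0,5}, choose 0; 1->0 ok
  pos 5: y in {1,4}, choose 1; 0->1 ok
  pos 6: y in {1,4}, choose 4; 1->4 ok
  pos 7: y in {1,4}, choose 1; 4->1 ok
  pos 8: y in {1,4}, choose 4; 1->4 ok
  pos 9: y in {1,4}, choose 4; 4->4 ok
  pos 10: z in {3}, choose 3; 4->3 ok
  pos 11: x in {2}, choose 2; 3->2 ok
  pos 12: y in {1,4}, choose 4; 2->4 ok
  pos 13: w in {0,5}, choose 5; 4->5 ok
  pos 14: z in {3}, choose 3; 5->3 ok
  pos 15: y in {1,4}, choose 4; 3->4 ok
  pos 16: w in {0,5}, choose 5; 4->5 ok
  pos 17: z in {3}, choose 3; 5->3 ok
  pos 18: z in {3}, choose 3; 3->3 ok
  pos 19: y in {1,4}, choose 4; 3->4 ok
  pos 20: y in {1,4}, choose 1; 4->1 ok
  pos 21: z in {3}, choose 3; 1->3 ok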